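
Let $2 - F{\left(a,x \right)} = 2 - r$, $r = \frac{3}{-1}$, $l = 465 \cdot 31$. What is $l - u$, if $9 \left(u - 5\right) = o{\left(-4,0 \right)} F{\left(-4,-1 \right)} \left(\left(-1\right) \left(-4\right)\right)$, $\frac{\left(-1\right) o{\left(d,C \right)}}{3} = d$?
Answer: $14426$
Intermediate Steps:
$l = 14415$
$o{\left(d,C \right)} = - 3 d$
$r = -3$ ($r = 3 \left(-1\right) = -3$)
$F{\left(a,x \right)} = -3$ ($F{\left(a,x \right)} = 2 - \left(2 - -3\right) = 2 - \left(2 + 3\right) = 2 - 5 = -3$)
$u = -11$ ($u = 5 + \frac{\left(-3\right) \left(-4\right) \left(-3\right) \left(\left(-1\right) \left(-4\right)\right)}{9} = 5 + \frac{12 \left(-3\right) 4}{9} = 5 + \frac{\left(-36\right) 4}{9} = 5 + \frac{1}{9} \left(-144\right) = 5 - 16 = -11$)
$l - u = 14415 - -11 = 14415 + 11 = 14426$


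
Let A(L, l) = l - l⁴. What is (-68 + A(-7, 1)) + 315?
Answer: 247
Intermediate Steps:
(-68 + A(-7, 1)) + 315 = (-68 + (1 - 1*1⁴)) + 315 = (-68 + (1 - 1*1)) + 315 = (-68 + (1 - 1)) + 315 = (-68 + 0) + 315 = -68 + 315 = 247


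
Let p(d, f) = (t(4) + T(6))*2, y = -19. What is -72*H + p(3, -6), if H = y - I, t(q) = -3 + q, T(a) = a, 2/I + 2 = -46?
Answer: 1379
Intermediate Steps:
I = -1/24 (I = 2/(-2 - 46) = 2/(-48) = 2*(-1/48) = -1/24 ≈ -0.041667)
p(d, f) = 14 (p(d, f) = ((-3 + 4) + 6)*2 = (1 + 6)*2 = 7*2 = 14)
H = -455/24 (H = -19 - 1*(-1/24) = -19 + 1/24 = -455/24 ≈ -18.958)
-72*H + p(3, -6) = -72*(-455/24) + 14 = 1365 + 14 = 1379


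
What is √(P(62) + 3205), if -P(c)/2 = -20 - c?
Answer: √3369 ≈ 58.043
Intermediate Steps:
P(c) = 40 + 2*c (P(c) = -2*(-20 - c) = 40 + 2*c)
√(P(62) + 3205) = √((40 + 2*62) + 3205) = √((40 + 124) + 3205) = √(164 + 3205) = √3369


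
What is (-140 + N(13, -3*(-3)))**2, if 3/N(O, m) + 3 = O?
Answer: 1951609/100 ≈ 19516.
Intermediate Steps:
N(O, m) = 3/(-3 + O)
(-140 + N(13, -3*(-3)))**2 = (-140 + 3/(-3 + 13))**2 = (-140 + 3/10)**2 = (-1397/10)**2 = 1951609/100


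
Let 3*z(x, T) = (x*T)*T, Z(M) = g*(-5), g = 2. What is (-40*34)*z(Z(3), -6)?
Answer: 163200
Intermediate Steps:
Z(M) = -10 (Z(M) = 2*(-5) = -10)
z(x, T) = x*T²/3 (z(x, T) = ((x*T)*T)/3 = ((T*x)*T)/3 = (x*T²)/3 = x*T²/3)
(-40*34)*z(Z(3), -6) = (-40*34)*((⅓)*(-10)*(-6)²) = -1360*(-10)*36/3 = -1360*(-120) = 163200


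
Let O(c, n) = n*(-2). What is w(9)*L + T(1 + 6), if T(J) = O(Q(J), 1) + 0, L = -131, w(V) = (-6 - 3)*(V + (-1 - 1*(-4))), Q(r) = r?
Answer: 14146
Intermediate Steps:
w(V) = -27 - 9*V (w(V) = -9*(V + (-1 + 4)) = -9*(V + 3) = -9*(3 + V) = -27 - 9*V)
O(c, n) = -2*n
T(J) = -2 (T(J) = -2*1 + 0 = -2 + 0 = -2)
w(9)*L + T(1 + 6) = (-27 - 9*9)*(-131) - 2 = (-27 - 81)*(-131) - 2 = -108*(-131) - 2 = 14148 - 2 = 14146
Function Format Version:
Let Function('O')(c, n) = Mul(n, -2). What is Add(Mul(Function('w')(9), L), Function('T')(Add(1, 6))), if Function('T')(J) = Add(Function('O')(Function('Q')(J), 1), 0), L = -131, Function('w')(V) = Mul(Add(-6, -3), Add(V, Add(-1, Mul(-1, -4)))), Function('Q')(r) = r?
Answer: 14146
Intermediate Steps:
Function('w')(V) = Add(-27, Mul(-9, V)) (Function('w')(V) = Mul(-9, Add(V, Add(-1, 4))) = Mul(-9, Add(V, 3)) = Mul(-9, Add(3, V)) = Add(-27, Mul(-9, V)))
Function('O')(c, n) = Mul(-2, n)
Function('T')(J) = -2 (Function('T')(J) = Add(Mul(-2, 1), 0) = Add(-2, 0) = -2)
Add(Mul(Function('w')(9), L), Function('T')(Add(1, 6))) = Add(Mul(Add(-27, Mul(-9, 9)), -131), -2) = Add(Mul(Add(-27, -81), -131), -2) = Add(Mul(-108, -131), -2) = Add(14148, -2) = 14146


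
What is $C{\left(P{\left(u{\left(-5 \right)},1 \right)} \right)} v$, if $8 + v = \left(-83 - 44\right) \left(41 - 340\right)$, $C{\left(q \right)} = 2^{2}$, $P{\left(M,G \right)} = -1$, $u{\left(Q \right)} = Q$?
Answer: $151860$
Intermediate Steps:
$C{\left(q \right)} = 4$
$v = 37965$ ($v = -8 + \left(-83 - 44\right) \left(41 - 340\right) = -8 - -37973 = -8 + 37973 = 37965$)
$C{\left(P{\left(u{\left(-5 \right)},1 \right)} \right)} v = 4 \cdot 37965 = 151860$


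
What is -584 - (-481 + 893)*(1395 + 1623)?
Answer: -1244000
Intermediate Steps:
-584 - (-481 + 893)*(1395 + 1623) = -584 - 412*3018 = -584 - 1*1243416 = -584 - 1243416 = -1244000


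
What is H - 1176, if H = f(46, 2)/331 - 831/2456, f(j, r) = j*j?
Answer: -951090901/812936 ≈ -1169.9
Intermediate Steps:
f(j, r) = j²
H = 4921835/812936 (H = 46²/331 - 831/2456 = 2116*(1/331) - 831*1/2456 = 2116/331 - 831/2456 = 4921835/812936 ≈ 6.0544)
H - 1176 = 4921835/812936 - 1176 = -951090901/812936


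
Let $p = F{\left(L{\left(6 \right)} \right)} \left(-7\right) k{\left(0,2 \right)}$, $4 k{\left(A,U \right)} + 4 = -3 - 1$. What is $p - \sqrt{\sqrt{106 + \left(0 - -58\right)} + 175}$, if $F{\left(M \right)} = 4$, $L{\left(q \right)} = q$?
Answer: $56 - \sqrt{175 + 2 \sqrt{41}} \approx 42.296$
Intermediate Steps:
$k{\left(A,U \right)} = -2$ ($k{\left(A,U \right)} = -1 + \frac{-3 - 1}{4} = -1 + \frac{1}{4} \left(-4\right) = -1 - 1 = -2$)
$p = 56$ ($p = 4 \left(-7\right) \left(-2\right) = \left(-28\right) \left(-2\right) = 56$)
$p - \sqrt{\sqrt{106 + \left(0 - -58\right)} + 175} = 56 - \sqrt{\sqrt{106 + \left(0 - -58\right)} + 175} = 56 - \sqrt{\sqrt{106 + \left(0 + 58\right)} + 175} = 56 - \sqrt{\sqrt{106 + 58} + 175} = 56 - \sqrt{\sqrt{164} + 175} = 56 - \sqrt{2 \sqrt{41} + 175} = 56 - \sqrt{175 + 2 \sqrt{41}}$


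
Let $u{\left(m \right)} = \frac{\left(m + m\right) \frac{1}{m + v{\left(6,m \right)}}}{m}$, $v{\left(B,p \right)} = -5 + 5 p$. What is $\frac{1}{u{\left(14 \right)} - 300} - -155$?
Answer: $\frac{3673111}{23698} \approx 155.0$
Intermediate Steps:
$u{\left(m \right)} = \frac{2}{-5 + 6 m}$ ($u{\left(m \right)} = \frac{\left(m + m\right) \frac{1}{m + \left(-5 + 5 m\right)}}{m} = \frac{2 m \frac{1}{-5 + 6 m}}{m} = \frac{2}{-5 + 6 m}$)
$\frac{1}{u{\left(14 \right)} - 300} - -155 = \frac{1}{\frac{2}{-5 + 6 \cdot 14} - 300} - -155 = \frac{1}{\frac{2}{-5 + 84} - 300} + 155 = \frac{1}{\frac{2}{79} - 300} + 155 = \frac{1}{- \frac{23698}{79}} + 155 = - \frac{79}{23698} + 155 = \frac{3673111}{23698}$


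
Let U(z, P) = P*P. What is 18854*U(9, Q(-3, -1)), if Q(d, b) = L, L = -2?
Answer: 75416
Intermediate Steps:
Q(d, b) = -2
U(z, P) = P²
18854*U(9, Q(-3, -1)) = 18854*(-2)² = 18854*4 = 75416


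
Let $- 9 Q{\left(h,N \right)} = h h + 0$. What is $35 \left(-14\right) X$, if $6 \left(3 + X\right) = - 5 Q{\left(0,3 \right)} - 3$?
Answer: $1715$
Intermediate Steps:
$Q{\left(h,N \right)} = - \frac{h^{2}}{9}$ ($Q{\left(h,N \right)} = - \frac{h h + 0}{9} = - \frac{h^{2} + 0}{9} = - \frac{h^{2}}{9}$)
$X = - \frac{7}{2}$ ($X = -3 + \frac{- 5 \left(- \frac{0^{2}}{9}\right) - 3}{6} = -3 + \frac{- 5 \left(\left(- \frac{1}{9}\right) 0\right) - 3}{6} = -3 + \frac{\left(-5\right) 0 - 3}{6} = -3 + \frac{0 - 3}{6} = -3 + \frac{1}{6} \left(-3\right) = -3 - \frac{1}{2} = - \frac{7}{2} \approx -3.5$)
$35 \left(-14\right) X = 35 \left(-14\right) \left(- \frac{7}{2}\right) = \left(-490\right) \left(- \frac{7}{2}\right) = 1715$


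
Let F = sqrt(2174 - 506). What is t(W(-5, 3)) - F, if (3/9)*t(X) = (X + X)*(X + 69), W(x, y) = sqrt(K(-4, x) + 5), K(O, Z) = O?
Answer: 420 - 2*sqrt(417) ≈ 379.16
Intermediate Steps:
W(x, y) = 1 (W(x, y) = sqrt(-4 + 5) = sqrt(1) = 1)
t(X) = 6*X*(69 + X) (t(X) = 3*((X + X)*(X + 69)) = 3*((2*X)*(69 + X)) = 3*(2*X*(69 + X)) = 6*X*(69 + X))
F = 2*sqrt(417) (F = sqrt(1668) = 2*sqrt(417) ≈ 40.841)
t(W(-5, 3)) - F = 6*1*(69 + 1) - 2*sqrt(417) = 6*1*70 - 2*sqrt(417) = 420 - 2*sqrt(417)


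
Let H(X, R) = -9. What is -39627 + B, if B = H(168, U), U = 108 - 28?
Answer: -39636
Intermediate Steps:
U = 80
B = -9
-39627 + B = -39627 - 9 = -39636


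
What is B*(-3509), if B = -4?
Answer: 14036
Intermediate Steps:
B*(-3509) = -4*(-3509) = 14036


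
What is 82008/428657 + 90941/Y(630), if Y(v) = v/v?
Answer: 38982578245/428657 ≈ 90941.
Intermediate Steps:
Y(v) = 1
82008/428657 + 90941/Y(630) = 82008/428657 + 90941/1 = 82008*(1/428657) + 90941*1 = 82008/428657 + 90941 = 38982578245/428657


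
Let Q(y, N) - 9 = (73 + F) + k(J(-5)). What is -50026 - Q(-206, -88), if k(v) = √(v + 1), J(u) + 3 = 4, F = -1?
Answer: -50107 - √2 ≈ -50108.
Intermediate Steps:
J(u) = 1 (J(u) = -3 + 4 = 1)
k(v) = √(1 + v)
Q(y, N) = 81 + √2 (Q(y, N) = 9 + ((73 - 1) + √(1 + 1)) = 9 + (72 + √2) = 81 + √2)
-50026 - Q(-206, -88) = -50026 - (81 + √2) = -50026 + (-81 - √2) = -50107 - √2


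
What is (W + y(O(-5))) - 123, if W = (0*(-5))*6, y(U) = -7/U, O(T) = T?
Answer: -608/5 ≈ -121.60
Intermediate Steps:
W = 0 (W = 0*6 = 0)
(W + y(O(-5))) - 123 = (0 - 7/(-5)) - 123 = (0 - 7*(-⅕)) - 123 = (0 + 7/5) - 123 = 7/5 - 123 = -608/5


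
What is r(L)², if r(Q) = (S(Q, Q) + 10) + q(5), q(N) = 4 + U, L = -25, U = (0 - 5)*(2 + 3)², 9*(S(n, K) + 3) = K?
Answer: 1104601/81 ≈ 13637.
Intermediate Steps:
S(n, K) = -3 + K/9
U = -125 (U = -5*5² = -5*25 = -125)
q(N) = -121 (q(N) = 4 - 125 = -121)
r(Q) = -114 + Q/9 (r(Q) = ((-3 + Q/9) + 10) - 121 = (7 + Q/9) - 121 = -114 + Q/9)
r(L)² = (-114 + (⅑)*(-25))² = (-114 - 25/9)² = (-1051/9)² = 1104601/81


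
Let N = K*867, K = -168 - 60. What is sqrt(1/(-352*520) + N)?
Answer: I*sqrt(25870569754315)/11440 ≈ 444.61*I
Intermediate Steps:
K = -228
N = -197676 (N = -228*867 = -197676)
sqrt(1/(-352*520) + N) = sqrt(1/(-352*520) - 197676) = sqrt(1/(-183040) - 197676) = sqrt(-1/183040 - 197676) = sqrt(-36182615041/183040) = I*sqrt(25870569754315)/11440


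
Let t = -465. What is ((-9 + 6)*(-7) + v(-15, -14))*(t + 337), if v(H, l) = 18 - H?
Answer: -6912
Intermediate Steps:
((-9 + 6)*(-7) + v(-15, -14))*(t + 337) = ((-9 + 6)*(-7) + (18 - 1*(-15)))*(-465 + 337) = (-3*(-7) + (18 + 15))*(-128) = (21 + 33)*(-128) = 54*(-128) = -6912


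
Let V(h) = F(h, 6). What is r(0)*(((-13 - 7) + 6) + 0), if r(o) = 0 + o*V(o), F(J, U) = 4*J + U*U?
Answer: 0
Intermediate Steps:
F(J, U) = U**2 + 4*J (F(J, U) = 4*J + U**2 = U**2 + 4*J)
V(h) = 36 + 4*h (V(h) = 6**2 + 4*h = 36 + 4*h)
r(o) = o*(36 + 4*o) (r(o) = 0 + o*(36 + 4*o) = o*(36 + 4*o))
r(0)*(((-13 - 7) + 6) + 0) = (4*0*(9 + 0))*(((-13 - 7) + 6) + 0) = (4*0*9)*((-20 + 6) + 0) = 0*(-14 + 0) = 0*(-14) = 0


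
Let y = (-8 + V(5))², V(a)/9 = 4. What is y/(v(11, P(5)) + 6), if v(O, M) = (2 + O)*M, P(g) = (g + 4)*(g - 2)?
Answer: 112/51 ≈ 2.1961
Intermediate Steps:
P(g) = (-2 + g)*(4 + g) (P(g) = (4 + g)*(-2 + g) = (-2 + g)*(4 + g))
V(a) = 36 (V(a) = 9*4 = 36)
y = 784 (y = (-8 + 36)² = 28² = 784)
v(O, M) = M*(2 + O)
y/(v(11, P(5)) + 6) = 784/((-8 + 5² + 2*5)*(2 + 11) + 6) = 784/((-8 + 25 + 10)*13 + 6) = 784/(27*13 + 6) = 784/(351 + 6) = 784/357 = (1/357)*784 = 112/51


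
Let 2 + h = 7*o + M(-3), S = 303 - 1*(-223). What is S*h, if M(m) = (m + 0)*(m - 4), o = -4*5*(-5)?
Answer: 378194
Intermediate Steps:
o = 100 (o = -20*(-5) = 100)
M(m) = m*(-4 + m)
S = 526 (S = 303 + 223 = 526)
h = 719 (h = -2 + (7*100 - 3*(-4 - 3)) = -2 + (700 - 3*(-7)) = -2 + (700 + 21) = -2 + 721 = 719)
S*h = 526*719 = 378194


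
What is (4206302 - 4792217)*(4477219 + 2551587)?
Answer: -4118282867490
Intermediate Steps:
(4206302 - 4792217)*(4477219 + 2551587) = -585915*7028806 = -4118282867490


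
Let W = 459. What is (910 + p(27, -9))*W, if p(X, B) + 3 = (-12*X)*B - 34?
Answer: 1739151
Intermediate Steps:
p(X, B) = -37 - 12*B*X (p(X, B) = -3 + ((-12*X)*B - 34) = -3 + (-12*B*X - 34) = -3 + (-34 - 12*B*X) = -37 - 12*B*X)
(910 + p(27, -9))*W = (910 + (-37 - 12*(-9)*27))*459 = (910 + (-37 + 2916))*459 = (910 + 2879)*459 = 3789*459 = 1739151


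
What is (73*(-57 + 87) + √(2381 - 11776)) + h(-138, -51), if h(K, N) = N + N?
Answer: 2088 + I*√9395 ≈ 2088.0 + 96.928*I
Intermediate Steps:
h(K, N) = 2*N
(73*(-57 + 87) + √(2381 - 11776)) + h(-138, -51) = (73*(-57 + 87) + √(2381 - 11776)) + 2*(-51) = (73*30 + √(-9395)) - 102 = (2190 + I*√9395) - 102 = 2088 + I*√9395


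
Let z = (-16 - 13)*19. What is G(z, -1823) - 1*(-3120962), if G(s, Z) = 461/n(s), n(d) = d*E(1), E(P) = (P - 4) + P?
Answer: 3439300585/1102 ≈ 3.1210e+6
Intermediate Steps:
E(P) = -4 + 2*P (E(P) = (-4 + P) + P = -4 + 2*P)
z = -551 (z = -29*19 = -551)
n(d) = -2*d (n(d) = d*(-4 + 2*1) = d*(-4 + 2) = d*(-2) = -2*d)
G(s, Z) = -461/(2*s) (G(s, Z) = 461/((-2*s)) = 461*(-1/(2*s)) = -461/(2*s))
G(z, -1823) - 1*(-3120962) = -461/2/(-551) - 1*(-3120962) = -461/2*(-1/551) + 3120962 = 461/1102 + 3120962 = 3439300585/1102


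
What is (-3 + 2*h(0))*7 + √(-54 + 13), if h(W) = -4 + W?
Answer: -77 + I*√41 ≈ -77.0 + 6.4031*I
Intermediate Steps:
(-3 + 2*h(0))*7 + √(-54 + 13) = (-3 + 2*(-4 + 0))*7 + √(-54 + 13) = (-3 + 2*(-4))*7 + √(-41) = (-3 - 8)*7 + I*√41 = -11*7 + I*√41 = -77 + I*√41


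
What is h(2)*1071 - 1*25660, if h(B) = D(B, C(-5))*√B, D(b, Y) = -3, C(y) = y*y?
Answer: -25660 - 3213*√2 ≈ -30204.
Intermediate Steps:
C(y) = y²
h(B) = -3*√B
h(2)*1071 - 1*25660 = -3*√2*1071 - 1*25660 = -3213*√2 - 25660 = -25660 - 3213*√2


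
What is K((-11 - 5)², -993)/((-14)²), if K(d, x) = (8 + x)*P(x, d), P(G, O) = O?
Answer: -63040/49 ≈ -1286.5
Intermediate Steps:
K(d, x) = d*(8 + x) (K(d, x) = (8 + x)*d = d*(8 + x))
K((-11 - 5)², -993)/((-14)²) = ((-11 - 5)²*(8 - 993))/((-14)²) = ((-16)²*(-985))/196 = (256*(-985))*(1/196) = -252160*1/196 = -63040/49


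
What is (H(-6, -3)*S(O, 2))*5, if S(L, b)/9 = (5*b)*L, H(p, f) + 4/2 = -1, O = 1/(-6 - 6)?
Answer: 225/2 ≈ 112.50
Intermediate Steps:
O = -1/12 (O = 1/(-12) = -1/12 ≈ -0.083333)
H(p, f) = -3 (H(p, f) = -2 - 1 = -3)
S(L, b) = 45*L*b (S(L, b) = 9*((5*b)*L) = 9*(5*L*b) = 45*L*b)
(H(-6, -3)*S(O, 2))*5 = -135*(-1)*2/12*5 = -3*(-15/2)*5 = (45/2)*5 = 225/2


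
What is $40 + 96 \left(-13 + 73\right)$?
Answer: $5800$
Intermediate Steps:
$40 + 96 \left(-13 + 73\right) = 40 + 96 \cdot 60 = 40 + 5760 = 5800$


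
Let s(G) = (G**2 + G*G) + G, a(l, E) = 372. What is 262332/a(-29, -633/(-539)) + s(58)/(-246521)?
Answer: 5388985215/7642151 ≈ 705.17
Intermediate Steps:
s(G) = G + 2*G**2 (s(G) = (G**2 + G**2) + G = 2*G**2 + G = G + 2*G**2)
262332/a(-29, -633/(-539)) + s(58)/(-246521) = 262332/372 + (58*(1 + 2*58))/(-246521) = 262332*(1/372) + (58*(1 + 116))*(-1/246521) = 21861/31 + (58*117)*(-1/246521) = 21861/31 + 6786*(-1/246521) = 21861/31 - 6786/246521 = 5388985215/7642151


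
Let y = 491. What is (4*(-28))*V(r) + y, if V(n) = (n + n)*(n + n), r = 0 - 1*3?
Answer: -3541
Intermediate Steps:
r = -3 (r = 0 - 3 = -3)
V(n) = 4*n² (V(n) = (2*n)*(2*n) = 4*n²)
(4*(-28))*V(r) + y = (4*(-28))*(4*(-3)²) + 491 = -448*9 + 491 = -112*36 + 491 = -4032 + 491 = -3541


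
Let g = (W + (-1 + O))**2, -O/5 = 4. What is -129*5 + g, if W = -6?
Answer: 84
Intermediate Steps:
O = -20 (O = -5*4 = -20)
g = 729 (g = (-6 + (-1 - 20))**2 = (-6 - 21)**2 = (-27)**2 = 729)
-129*5 + g = -129*5 + 729 = -645 + 729 = 84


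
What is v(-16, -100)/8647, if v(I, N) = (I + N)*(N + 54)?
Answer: 5336/8647 ≈ 0.61709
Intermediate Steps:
v(I, N) = (54 + N)*(I + N) (v(I, N) = (I + N)*(54 + N) = (54 + N)*(I + N))
v(-16, -100)/8647 = ((-100)² + 54*(-16) + 54*(-100) - 16*(-100))/8647 = (10000 - 864 - 5400 + 1600)*(1/8647) = 5336*(1/8647) = 5336/8647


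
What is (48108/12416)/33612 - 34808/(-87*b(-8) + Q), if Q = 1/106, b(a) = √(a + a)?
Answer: -122860540759063/47322211417966720 - 136103735424*I/1360724545 ≈ -0.0025963 - 100.02*I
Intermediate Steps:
b(a) = √2*√a (b(a) = √(2*a) = √2*√a)
Q = 1/106 ≈ 0.0094340
(48108/12416)/33612 - 34808/(-87*b(-8) + Q) = (48108/12416)/33612 - 34808/(-87*√2*√(-8) + 1/106) = (48108*(1/12416))*(1/33612) - 34808/(-87*√2*2*I*√2 + 1/106) = (12027/3104)*(1/33612) - 34808/(-348*I + 1/106) = 4009/34777216 - 34808/(-348*I + 1/106) = 4009/34777216 - 34808*11236*(1/106 + 348*I)/1360724545 = 4009/34777216 - 391102688*(1/106 + 348*I)/1360724545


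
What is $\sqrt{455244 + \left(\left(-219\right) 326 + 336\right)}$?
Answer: $\sqrt{384186} \approx 619.83$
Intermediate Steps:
$\sqrt{455244 + \left(\left(-219\right) 326 + 336\right)} = \sqrt{455244 + \left(-71394 + 336\right)} = \sqrt{455244 - 71058} = \sqrt{384186}$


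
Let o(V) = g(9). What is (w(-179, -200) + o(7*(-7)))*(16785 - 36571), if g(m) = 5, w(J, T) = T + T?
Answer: 7815470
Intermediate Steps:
w(J, T) = 2*T
o(V) = 5
(w(-179, -200) + o(7*(-7)))*(16785 - 36571) = (2*(-200) + 5)*(16785 - 36571) = (-400 + 5)*(-19786) = -395*(-19786) = 7815470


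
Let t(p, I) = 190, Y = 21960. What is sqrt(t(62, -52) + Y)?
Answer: 5*sqrt(886) ≈ 148.83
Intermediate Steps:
sqrt(t(62, -52) + Y) = sqrt(190 + 21960) = sqrt(22150) = 5*sqrt(886)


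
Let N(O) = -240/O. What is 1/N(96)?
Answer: -⅖ ≈ -0.40000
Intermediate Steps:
1/N(96) = 1/(-240/96) = 1/(-240*1/96) = 1/(-5/2) = -⅖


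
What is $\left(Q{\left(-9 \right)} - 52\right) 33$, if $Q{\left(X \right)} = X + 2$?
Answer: $-1947$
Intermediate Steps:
$Q{\left(X \right)} = 2 + X$
$\left(Q{\left(-9 \right)} - 52\right) 33 = \left(\left(2 - 9\right) - 52\right) 33 = \left(-7 - 52\right) 33 = \left(-59\right) 33 = -1947$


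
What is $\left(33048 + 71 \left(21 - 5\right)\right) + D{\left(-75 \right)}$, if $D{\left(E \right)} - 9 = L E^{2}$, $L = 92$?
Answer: $551693$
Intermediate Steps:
$D{\left(E \right)} = 9 + 92 E^{2}$
$\left(33048 + 71 \left(21 - 5\right)\right) + D{\left(-75 \right)} = \left(33048 + 71 \left(21 - 5\right)\right) + \left(9 + 92 \left(-75\right)^{2}\right) = \left(33048 + 71 \cdot 16\right) + \left(9 + 92 \cdot 5625\right) = \left(33048 + 1136\right) + \left(9 + 517500\right) = 34184 + 517509 = 551693$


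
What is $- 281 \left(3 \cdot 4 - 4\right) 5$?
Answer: $-11240$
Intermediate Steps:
$- 281 \left(3 \cdot 4 - 4\right) 5 = - 281 \left(12 - 4\right) 5 = - 281 \cdot 8 \cdot 5 = \left(-281\right) 40 = -11240$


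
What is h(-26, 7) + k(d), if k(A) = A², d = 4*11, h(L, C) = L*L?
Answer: 2612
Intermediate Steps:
h(L, C) = L²
d = 44
h(-26, 7) + k(d) = (-26)² + 44² = 676 + 1936 = 2612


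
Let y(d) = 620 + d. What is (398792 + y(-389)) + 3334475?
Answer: 3733498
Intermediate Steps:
(398792 + y(-389)) + 3334475 = (398792 + (620 - 389)) + 3334475 = (398792 + 231) + 3334475 = 399023 + 3334475 = 3733498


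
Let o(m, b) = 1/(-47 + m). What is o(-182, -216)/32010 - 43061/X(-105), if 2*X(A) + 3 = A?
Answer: 26304134803/32986305 ≈ 797.43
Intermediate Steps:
X(A) = -3/2 + A/2
o(-182, -216)/32010 - 43061/X(-105) = 1/(-47 - 182*32010) - 43061/(-3/2 + (½)*(-105)) = (1/32010)/(-229) - 43061/(-3/2 - 105/2) = -1/229*1/32010 - 43061/(-54) = -1/7330290 - 43061*(-1/54) = -1/7330290 + 43061/54 = 26304134803/32986305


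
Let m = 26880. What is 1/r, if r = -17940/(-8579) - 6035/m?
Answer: 2005248/3743069 ≈ 0.53572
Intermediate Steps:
r = 3743069/2005248 (r = -17940/(-8579) - 6035/26880 = -17940*(-1/8579) - 6035*1/26880 = 780/373 - 1207/5376 = 3743069/2005248 ≈ 1.8666)
1/r = 1/(3743069/2005248) = 2005248/3743069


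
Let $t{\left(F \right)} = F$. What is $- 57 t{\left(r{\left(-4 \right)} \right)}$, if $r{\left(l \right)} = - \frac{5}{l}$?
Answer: $- \frac{285}{4} \approx -71.25$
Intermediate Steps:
$- 57 t{\left(r{\left(-4 \right)} \right)} = - 57 \left(- \frac{5}{-4}\right) = - 57 \left(\left(-5\right) \left(- \frac{1}{4}\right)\right) = \left(-57\right) \frac{5}{4} = - \frac{285}{4}$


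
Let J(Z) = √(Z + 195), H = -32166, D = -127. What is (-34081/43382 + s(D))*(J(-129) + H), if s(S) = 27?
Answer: -18290118339/21691 + 1137233*√66/43382 ≈ -8.4300e+5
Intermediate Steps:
J(Z) = √(195 + Z)
(-34081/43382 + s(D))*(J(-129) + H) = (-34081/43382 + 27)*(√(195 - 129) - 32166) = (-34081*1/43382 + 27)*(√66 - 32166) = (-34081/43382 + 27)*(-32166 + √66) = 1137233*(-32166 + √66)/43382 = -18290118339/21691 + 1137233*√66/43382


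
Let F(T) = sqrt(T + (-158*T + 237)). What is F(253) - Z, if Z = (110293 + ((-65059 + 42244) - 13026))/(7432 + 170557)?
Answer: -10636/25427 + 2*I*sqrt(9871) ≈ -0.4183 + 198.71*I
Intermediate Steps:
Z = 10636/25427 (Z = (110293 + (-22815 - 13026))/177989 = (110293 - 35841)*(1/177989) = 74452*(1/177989) = 10636/25427 ≈ 0.41830)
F(T) = sqrt(237 - 157*T) (F(T) = sqrt(T + (237 - 158*T)) = sqrt(237 - 157*T))
F(253) - Z = sqrt(237 - 157*253) - 1*10636/25427 = sqrt(237 - 39721) - 10636/25427 = sqrt(-39484) - 10636/25427 = 2*I*sqrt(9871) - 10636/25427 = -10636/25427 + 2*I*sqrt(9871)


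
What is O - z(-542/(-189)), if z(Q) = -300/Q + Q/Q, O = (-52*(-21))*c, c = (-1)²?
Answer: 324011/271 ≈ 1195.6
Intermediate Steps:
c = 1
O = 1092 (O = -52*(-21)*1 = 1092*1 = 1092)
z(Q) = 1 - 300/Q (z(Q) = -300/Q + 1 = 1 - 300/Q)
O - z(-542/(-189)) = 1092 - (-300 - 542/(-189))/((-542/(-189))) = 1092 - (-300 - 542*(-1/189))/((-542*(-1/189))) = 1092 - (-300 + 542/189)/542/189 = 1092 - 189*(-56158)/(542*189) = 1092 - 1*(-28079/271) = 1092 + 28079/271 = 324011/271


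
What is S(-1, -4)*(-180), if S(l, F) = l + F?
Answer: 900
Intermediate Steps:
S(l, F) = F + l
S(-1, -4)*(-180) = (-4 - 1)*(-180) = -5*(-180) = 900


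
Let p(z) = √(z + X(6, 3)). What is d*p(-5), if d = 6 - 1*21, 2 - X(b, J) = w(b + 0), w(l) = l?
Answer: -45*I ≈ -45.0*I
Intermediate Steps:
X(b, J) = 2 - b (X(b, J) = 2 - (b + 0) = 2 - b)
d = -15 (d = 6 - 21 = -15)
p(z) = √(-4 + z) (p(z) = √(z + (2 - 1*6)) = √(z + (2 - 6)) = √(z - 4) = √(-4 + z))
d*p(-5) = -15*√(-4 - 5) = -45*I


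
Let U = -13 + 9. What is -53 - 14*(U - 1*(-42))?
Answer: -585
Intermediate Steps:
U = -4
-53 - 14*(U - 1*(-42)) = -53 - 14*(-4 - 1*(-42)) = -53 - 14*(-4 + 42) = -53 - 14*38 = -53 - 532 = -585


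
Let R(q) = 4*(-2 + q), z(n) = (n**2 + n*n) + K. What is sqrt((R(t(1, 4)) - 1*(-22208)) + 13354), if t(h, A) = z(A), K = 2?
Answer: sqrt(35690) ≈ 188.92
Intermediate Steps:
z(n) = 2 + 2*n**2 (z(n) = (n**2 + n*n) + 2 = (n**2 + n**2) + 2 = 2*n**2 + 2 = 2 + 2*n**2)
t(h, A) = 2 + 2*A**2
R(q) = -8 + 4*q
sqrt((R(t(1, 4)) - 1*(-22208)) + 13354) = sqrt(((-8 + 4*(2 + 2*4**2)) - 1*(-22208)) + 13354) = sqrt(((-8 + 4*(2 + 2*16)) + 22208) + 13354) = sqrt(((-8 + 4*(2 + 32)) + 22208) + 13354) = sqrt(((-8 + 4*34) + 22208) + 13354) = sqrt(((-8 + 136) + 22208) + 13354) = sqrt((128 + 22208) + 13354) = sqrt(22336 + 13354) = sqrt(35690)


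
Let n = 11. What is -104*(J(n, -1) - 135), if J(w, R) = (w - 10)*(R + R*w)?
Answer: 15288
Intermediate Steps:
J(w, R) = (-10 + w)*(R + R*w)
-104*(J(n, -1) - 135) = -104*(-(-10 + 11² - 9*11) - 135) = -104*(-(-10 + 121 - 99) - 135) = -104*(-1*12 - 135) = -104*(-12 - 135) = -104*(-147) = 15288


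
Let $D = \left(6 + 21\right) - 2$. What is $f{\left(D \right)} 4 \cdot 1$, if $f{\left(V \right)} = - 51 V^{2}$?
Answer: $-127500$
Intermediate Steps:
$D = 25$ ($D = 27 - 2 = 25$)
$f{\left(D \right)} 4 \cdot 1 = - 51 \cdot 25^{2} \cdot 4 \cdot 1 = \left(-51\right) 625 \cdot 4 = \left(-31875\right) 4 = -127500$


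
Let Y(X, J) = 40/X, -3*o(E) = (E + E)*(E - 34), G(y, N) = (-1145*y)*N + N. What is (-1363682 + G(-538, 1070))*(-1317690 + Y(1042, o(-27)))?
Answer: -451568625852409360/521 ≈ -8.6673e+14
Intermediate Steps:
G(y, N) = N - 1145*N*y (G(y, N) = -1145*N*y + N = N - 1145*N*y)
o(E) = -2*E*(-34 + E)/3 (o(E) = -(E + E)*(E - 34)/3 = -2*E*(-34 + E)/3)
(-1363682 + G(-538, 1070))*(-1317690 + Y(1042, o(-27))) = (-1363682 + 1070*(1 - 1145*(-538)))*(-1317690 + 40/1042) = (-1363682 + 1070*(1 + 616010))*(-1317690 + 40*(1/1042)) = (-1363682 + 1070*616011)*(-1317690 + 20/521) = (-1363682 + 659131770)*(-686516470/521) = 657768088*(-686516470/521) = -451568625852409360/521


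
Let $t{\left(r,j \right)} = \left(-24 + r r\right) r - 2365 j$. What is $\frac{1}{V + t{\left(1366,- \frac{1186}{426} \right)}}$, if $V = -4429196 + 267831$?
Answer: $\frac{213}{542022874556} \approx 3.9297 \cdot 10^{-10}$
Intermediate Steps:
$t{\left(r,j \right)} = - 2365 j + r \left(-24 + r^{2}\right)$ ($t{\left(r,j \right)} = \left(-24 + r^{2}\right) r - 2365 j = r \left(-24 + r^{2}\right) - 2365 j = - 2365 j + r \left(-24 + r^{2}\right)$)
$V = -4161365$
$\frac{1}{V + t{\left(1366,- \frac{1186}{426} \right)}} = \frac{1}{-4161365 - \left(32784 - 2548895896 + 2365 \left(-1186\right) \frac{1}{426}\right)} = \frac{1}{-4161365 - \left(-2548863112 + 2365 \left(-1186\right) \frac{1}{426}\right)} = \frac{1}{-4161365 - - \frac{542909245301}{213}} = \frac{1}{-4161365 + \left(2548895896 + \frac{1402445}{213} - 32784\right)} = \frac{1}{-4161365 + \frac{542909245301}{213}} = \frac{1}{\frac{542022874556}{213}} = \frac{213}{542022874556}$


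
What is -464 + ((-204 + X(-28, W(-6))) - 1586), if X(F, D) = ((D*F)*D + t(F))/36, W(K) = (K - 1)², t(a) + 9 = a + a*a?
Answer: -147625/36 ≈ -4100.7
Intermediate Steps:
t(a) = -9 + a + a² (t(a) = -9 + (a + a*a) = -9 + (a + a²) = -9 + a + a²)
W(K) = (-1 + K)²
X(F, D) = -¼ + F/36 + F²/36 + F*D²/36 (X(F, D) = ((D*F)*D + (-9 + F + F²))/36 = (F*D² + (-9 + F + F²))*(1/36) = (-9 + F + F² + F*D²)*(1/36) = -¼ + F/36 + F²/36 + F*D²/36)
-464 + ((-204 + X(-28, W(-6))) - 1586) = -464 + ((-204 + (-¼ + (1/36)*(-28) + (1/36)*(-28)² + (1/36)*(-28)*((-1 - 6)²)²)) - 1586) = -464 + ((-204 + (-¼ - 7/9 + (1/36)*784 + (1/36)*(-28)*((-7)²)²)) - 1586) = -464 + ((-204 + (-¼ - 7/9 + 196/9 + (1/36)*(-28)*49²)) - 1586) = -464 + ((-204 + (-¼ - 7/9 + 196/9 + (1/36)*(-28)*2401)) - 1586) = -464 + ((-204 + (-¼ - 7/9 + 196/9 - 16807/9)) - 1586) = -464 + ((-204 - 66481/36) - 1586) = -464 + (-73825/36 - 1586) = -464 - 130921/36 = -147625/36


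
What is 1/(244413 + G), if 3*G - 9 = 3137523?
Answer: 1/1290257 ≈ 7.7504e-7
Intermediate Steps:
G = 1045844 (G = 3 + (⅓)*3137523 = 3 + 1045841 = 1045844)
1/(244413 + G) = 1/(244413 + 1045844) = 1/1290257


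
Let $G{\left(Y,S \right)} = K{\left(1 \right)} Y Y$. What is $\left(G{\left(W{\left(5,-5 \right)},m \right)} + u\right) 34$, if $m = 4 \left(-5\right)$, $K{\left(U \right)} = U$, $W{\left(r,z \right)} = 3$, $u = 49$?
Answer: $1972$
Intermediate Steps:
$m = -20$
$G{\left(Y,S \right)} = Y^{2}$ ($G{\left(Y,S \right)} = 1 Y Y = Y Y = Y^{2}$)
$\left(G{\left(W{\left(5,-5 \right)},m \right)} + u\right) 34 = \left(3^{2} + 49\right) 34 = \left(9 + 49\right) 34 = 58 \cdot 34 = 1972$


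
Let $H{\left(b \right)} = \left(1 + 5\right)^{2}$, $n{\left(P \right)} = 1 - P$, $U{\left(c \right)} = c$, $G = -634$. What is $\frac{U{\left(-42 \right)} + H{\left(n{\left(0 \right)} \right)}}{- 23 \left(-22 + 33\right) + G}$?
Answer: $\frac{6}{887} \approx 0.0067644$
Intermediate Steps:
$H{\left(b \right)} = 36$ ($H{\left(b \right)} = 6^{2} = 36$)
$\frac{U{\left(-42 \right)} + H{\left(n{\left(0 \right)} \right)}}{- 23 \left(-22 + 33\right) + G} = \frac{-42 + 36}{- 23 \left(-22 + 33\right) - 634} = - \frac{6}{\left(-23\right) 11 - 634} = - \frac{6}{-253 - 634} = - \frac{6}{-887} = \left(-6\right) \left(- \frac{1}{887}\right) = \frac{6}{887}$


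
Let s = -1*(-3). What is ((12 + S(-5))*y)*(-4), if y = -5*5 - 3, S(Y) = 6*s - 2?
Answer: 3136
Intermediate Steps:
s = 3
S(Y) = 16 (S(Y) = 6*3 - 2 = 18 - 2 = 16)
y = -28 (y = -25 - 3 = -28)
((12 + S(-5))*y)*(-4) = ((12 + 16)*(-28))*(-4) = (28*(-28))*(-4) = -784*(-4) = 3136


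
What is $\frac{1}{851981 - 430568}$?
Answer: $\frac{1}{421413} \approx 2.373 \cdot 10^{-6}$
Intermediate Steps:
$\frac{1}{851981 - 430568} = \frac{1}{421413}$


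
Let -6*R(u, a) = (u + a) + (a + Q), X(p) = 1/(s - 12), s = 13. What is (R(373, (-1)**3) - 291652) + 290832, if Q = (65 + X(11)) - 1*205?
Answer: -2576/3 ≈ -858.67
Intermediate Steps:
X(p) = 1 (X(p) = 1/(13 - 12) = 1/1 = 1)
Q = -139 (Q = (65 + 1) - 1*205 = 66 - 205 = -139)
R(u, a) = 139/6 - a/3 - u/6 (R(u, a) = -((u + a) + (a - 139))/6 = -((a + u) + (-139 + a))/6 = -(-139 + u + 2*a)/6 = 139/6 - a/3 - u/6)
(R(373, (-1)**3) - 291652) + 290832 = ((139/6 - 1/3*(-1)**3 - 1/6*373) - 291652) + 290832 = ((139/6 - 1/3*(-1) - 373/6) - 291652) + 290832 = ((139/6 + 1/3 - 373/6) - 291652) + 290832 = (-116/3 - 291652) + 290832 = -875072/3 + 290832 = -2576/3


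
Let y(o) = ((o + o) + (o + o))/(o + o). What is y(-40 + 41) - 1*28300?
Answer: -28298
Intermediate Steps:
y(o) = 2 (y(o) = (2*o + 2*o)/((2*o)) = (4*o)*(1/(2*o)) = 2)
y(-40 + 41) - 1*28300 = 2 - 1*28300 = 2 - 28300 = -28298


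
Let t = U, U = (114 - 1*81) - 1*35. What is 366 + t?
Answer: 364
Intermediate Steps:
U = -2 (U = (114 - 81) - 35 = 33 - 35 = -2)
t = -2
366 + t = 366 - 2 = 364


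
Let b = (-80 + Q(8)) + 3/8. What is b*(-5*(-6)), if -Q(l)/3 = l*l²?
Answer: -193875/4 ≈ -48469.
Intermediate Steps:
Q(l) = -3*l³ (Q(l) = -3*l*l² = -3*l³)
b = -12925/8 (b = (-80 - 3*8³) + 3/8 = (-80 - 3*512) + 3*(⅛) = (-80 - 1536) + 3/8 = -1616 + 3/8 = -12925/8 ≈ -1615.6)
b*(-5*(-6)) = -(-64625)*(-6)/8 = -12925/8*30 = -193875/4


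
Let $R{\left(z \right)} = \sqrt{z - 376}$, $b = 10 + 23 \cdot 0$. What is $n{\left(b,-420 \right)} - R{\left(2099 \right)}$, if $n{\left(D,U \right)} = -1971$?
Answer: $-1971 - \sqrt{1723} \approx -2012.5$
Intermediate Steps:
$b = 10$ ($b = 10 + 0 = 10$)
$R{\left(z \right)} = \sqrt{-376 + z}$
$n{\left(b,-420 \right)} - R{\left(2099 \right)} = -1971 - \sqrt{-376 + 2099} = -1971 - \sqrt{1723}$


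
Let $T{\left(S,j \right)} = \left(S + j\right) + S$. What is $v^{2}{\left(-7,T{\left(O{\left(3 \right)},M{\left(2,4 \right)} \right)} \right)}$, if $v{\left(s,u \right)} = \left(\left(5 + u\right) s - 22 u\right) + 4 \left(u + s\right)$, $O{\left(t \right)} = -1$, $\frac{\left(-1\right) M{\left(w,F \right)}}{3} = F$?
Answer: $82369$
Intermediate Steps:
$M{\left(w,F \right)} = - 3 F$
$T{\left(S,j \right)} = j + 2 S$
$v{\left(s,u \right)} = - 18 u + 4 s + s \left(5 + u\right)$ ($v{\left(s,u \right)} = \left(s \left(5 + u\right) - 22 u\right) + 4 \left(s + u\right) = \left(- 22 u + s \left(5 + u\right)\right) + \left(4 s + 4 u\right) = - 18 u + 4 s + s \left(5 + u\right)$)
$v^{2}{\left(-7,T{\left(O{\left(3 \right)},M{\left(2,4 \right)} \right)} \right)} = \left(- 18 \left(\left(-3\right) 4 + 2 \left(-1\right)\right) + 9 \left(-7\right) - 7 \left(\left(-3\right) 4 + 2 \left(-1\right)\right)\right)^{2} = \left(- 18 \left(-12 - 2\right) - 63 - 7 \left(-12 - 2\right)\right)^{2} = \left(\left(-18\right) \left(-14\right) - 63 - -98\right)^{2} = \left(252 - 63 + 98\right)^{2} = 287^{2} = 82369$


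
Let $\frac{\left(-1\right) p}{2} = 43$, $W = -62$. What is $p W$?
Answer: $5332$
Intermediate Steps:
$p = -86$ ($p = \left(-2\right) 43 = -86$)
$p W = \left(-86\right) \left(-62\right) = 5332$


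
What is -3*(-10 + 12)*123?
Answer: -738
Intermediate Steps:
-3*(-10 + 12)*123 = -3*2*123 = -6*123 = -738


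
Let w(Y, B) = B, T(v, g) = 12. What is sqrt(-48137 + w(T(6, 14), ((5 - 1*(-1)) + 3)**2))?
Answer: 2*I*sqrt(12014) ≈ 219.22*I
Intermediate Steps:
sqrt(-48137 + w(T(6, 14), ((5 - 1*(-1)) + 3)**2)) = sqrt(-48137 + ((5 - 1*(-1)) + 3)**2) = sqrt(-48137 + ((5 + 1) + 3)**2) = sqrt(-48137 + (6 + 3)**2) = sqrt(-48137 + 9**2) = sqrt(-48137 + 81) = sqrt(-48056) = 2*I*sqrt(12014)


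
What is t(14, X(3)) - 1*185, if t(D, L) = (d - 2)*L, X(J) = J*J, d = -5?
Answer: -248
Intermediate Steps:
X(J) = J²
t(D, L) = -7*L (t(D, L) = (-5 - 2)*L = -7*L)
t(14, X(3)) - 1*185 = -7*3² - 1*185 = -7*9 - 185 = -63 - 185 = -248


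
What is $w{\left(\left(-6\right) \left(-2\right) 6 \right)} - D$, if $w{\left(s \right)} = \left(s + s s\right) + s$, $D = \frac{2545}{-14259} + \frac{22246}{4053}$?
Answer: $\frac{4882657629}{917329} \approx 5322.7$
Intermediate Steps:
$D = \frac{4871283}{917329}$ ($D = 2545 \left(- \frac{1}{14259}\right) + 22246 \cdot \frac{1}{4053} = - \frac{2545}{14259} + \frac{3178}{579} = \frac{4871283}{917329} \approx 5.3103$)
$w{\left(s \right)} = s^{2} + 2 s$ ($w{\left(s \right)} = \left(s + s^{2}\right) + s = s^{2} + 2 s$)
$w{\left(\left(-6\right) \left(-2\right) 6 \right)} - D = \left(-6\right) \left(-2\right) 6 \left(2 + \left(-6\right) \left(-2\right) 6\right) - \frac{4871283}{917329} = 12 \cdot 6 \left(2 + 12 \cdot 6\right) - \frac{4871283}{917329} = 72 \left(2 + 72\right) - \frac{4871283}{917329} = 72 \cdot 74 - \frac{4871283}{917329} = 5328 - \frac{4871283}{917329} = \frac{4882657629}{917329}$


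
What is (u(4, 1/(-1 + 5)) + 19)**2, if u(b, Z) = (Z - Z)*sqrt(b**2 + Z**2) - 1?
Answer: 324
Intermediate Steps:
u(b, Z) = -1 (u(b, Z) = 0*sqrt(Z**2 + b**2) - 1 = 0 - 1 = -1)
(u(4, 1/(-1 + 5)) + 19)**2 = (-1 + 19)**2 = 18**2 = 324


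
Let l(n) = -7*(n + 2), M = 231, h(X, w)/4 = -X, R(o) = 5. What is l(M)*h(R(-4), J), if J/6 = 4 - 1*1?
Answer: 32620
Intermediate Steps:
J = 18 (J = 6*(4 - 1*1) = 6*(4 - 1) = 6*3 = 18)
h(X, w) = -4*X (h(X, w) = 4*(-X) = -4*X)
l(n) = -14 - 7*n (l(n) = -7*(2 + n) = -14 - 7*n)
l(M)*h(R(-4), J) = (-14 - 7*231)*(-4*5) = (-14 - 1617)*(-20) = -1631*(-20) = 32620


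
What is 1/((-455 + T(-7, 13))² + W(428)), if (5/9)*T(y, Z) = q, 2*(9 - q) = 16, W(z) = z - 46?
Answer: 25/5144306 ≈ 4.8597e-6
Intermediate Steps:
W(z) = -46 + z
q = 1 (q = 9 - ½*16 = 9 - 8 = 1)
T(y, Z) = 9/5 (T(y, Z) = (9/5)*1 = 9/5)
1/((-455 + T(-7, 13))² + W(428)) = 1/((-455 + 9/5)² + (-46 + 428)) = 1/((-2266/5)² + 382) = 1/(5134756/25 + 382) = 1/(5144306/25) = 25/5144306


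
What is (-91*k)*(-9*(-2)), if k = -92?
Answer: 150696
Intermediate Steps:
(-91*k)*(-9*(-2)) = (-91*(-92))*(-9*(-2)) = 8372*18 = 150696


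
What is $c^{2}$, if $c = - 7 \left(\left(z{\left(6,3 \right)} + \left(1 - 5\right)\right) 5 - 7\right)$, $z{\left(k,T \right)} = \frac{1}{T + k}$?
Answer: $\frac{2775556}{81} \approx 34266.0$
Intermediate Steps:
$c = \frac{1666}{9}$ ($c = - 7 \left(\left(\frac{1}{3 + 6} + \left(1 - 5\right)\right) 5 - 7\right) = - 7 \left(\left(\frac{1}{9} - 4\right) 5 - 7\right) = - 7 \left(\left(- \frac{35}{9}\right) 5 - 7\right) = - 7 \left(- \frac{175}{9} - 7\right) = \left(-7\right) \left(- \frac{238}{9}\right) = \frac{1666}{9} \approx 185.11$)
$c^{2} = \left(\frac{1666}{9}\right)^{2} = \frac{2775556}{81}$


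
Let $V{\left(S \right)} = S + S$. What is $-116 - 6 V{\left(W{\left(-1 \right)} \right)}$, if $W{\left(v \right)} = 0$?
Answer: $-116$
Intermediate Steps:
$V{\left(S \right)} = 2 S$
$-116 - 6 V{\left(W{\left(-1 \right)} \right)} = -116 - 6 \cdot 2 \cdot 0 = -116 - 6 \cdot 0 = -116 - 0 = -116 + 0 = -116$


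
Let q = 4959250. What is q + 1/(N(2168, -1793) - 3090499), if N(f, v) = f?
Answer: 15315805511749/3088331 ≈ 4.9592e+6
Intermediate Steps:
q + 1/(N(2168, -1793) - 3090499) = 4959250 + 1/(2168 - 3090499) = 4959250 + 1/(-3088331) = 4959250 - 1/3088331 = 15315805511749/3088331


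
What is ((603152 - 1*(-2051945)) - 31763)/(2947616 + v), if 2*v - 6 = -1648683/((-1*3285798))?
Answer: 5746497073688/6456854292869 ≈ 0.88998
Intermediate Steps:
v = 7121157/2190532 (v = 3 + (-1648683/((-1*3285798)))/2 = 3 + (-1648683/(-3285798))/2 = 3 + (-1648683*(-1/3285798))/2 = 3 + (½)*(549561/1095266) = 3 + 549561/2190532 = 7121157/2190532 ≈ 3.2509)
((603152 - 1*(-2051945)) - 31763)/(2947616 + v) = ((603152 - 1*(-2051945)) - 31763)/(2947616 + 7121157/2190532) = ((603152 + 2051945) - 31763)/(6456854292869/2190532) = (2655097 - 31763)*(2190532/6456854292869) = 2623334*(2190532/6456854292869) = 5746497073688/6456854292869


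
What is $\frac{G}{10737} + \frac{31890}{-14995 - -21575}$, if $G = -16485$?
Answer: $\frac{7797721}{2354982} \approx 3.3112$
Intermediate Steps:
$\frac{G}{10737} + \frac{31890}{-14995 - -21575} = - \frac{16485}{10737} + \frac{31890}{-14995 - -21575} = \left(-16485\right) \frac{1}{10737} + \frac{31890}{-14995 + 21575} = - \frac{5495}{3579} + \frac{31890}{6580} = - \frac{5495}{3579} + 31890 \cdot \frac{1}{6580} = - \frac{5495}{3579} + \frac{3189}{658} = \frac{7797721}{2354982}$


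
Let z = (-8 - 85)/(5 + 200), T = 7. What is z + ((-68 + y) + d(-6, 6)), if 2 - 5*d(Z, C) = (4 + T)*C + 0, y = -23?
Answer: -21372/205 ≈ -104.25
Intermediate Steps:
d(Z, C) = ⅖ - 11*C/5 (d(Z, C) = ⅖ - ((4 + 7)*C + 0)/5 = ⅖ - (11*C + 0)/5 = ⅖ - 11*C/5)
z = -93/205 ≈ -0.45366
z + ((-68 + y) + d(-6, 6)) = -93/205 + ((-68 - 23) + (⅖ - 11/5*6)) = -93/205 + (-91 + (⅖ - 66/5)) = -93/205 + (-91 - 64/5) = -93/205 - 519/5 = -21372/205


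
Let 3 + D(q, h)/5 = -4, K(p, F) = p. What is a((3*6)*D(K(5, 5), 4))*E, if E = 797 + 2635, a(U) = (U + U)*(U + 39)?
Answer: 2555673120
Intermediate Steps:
D(q, h) = -35 (D(q, h) = -15 + 5*(-4) = -15 - 20 = -35)
a(U) = 2*U*(39 + U) (a(U) = (2*U)*(39 + U) = 2*U*(39 + U))
E = 3432
a((3*6)*D(K(5, 5), 4))*E = (2*((3*6)*(-35))*(39 + (3*6)*(-35)))*3432 = (2*(18*(-35))*(39 + 18*(-35)))*3432 = (2*(-630)*(39 - 630))*3432 = (2*(-630)*(-591))*3432 = 744660*3432 = 2555673120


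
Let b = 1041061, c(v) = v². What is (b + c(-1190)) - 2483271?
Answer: -26110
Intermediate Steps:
(b + c(-1190)) - 2483271 = (1041061 + (-1190)²) - 2483271 = (1041061 + 1416100) - 2483271 = 2457161 - 2483271 = -26110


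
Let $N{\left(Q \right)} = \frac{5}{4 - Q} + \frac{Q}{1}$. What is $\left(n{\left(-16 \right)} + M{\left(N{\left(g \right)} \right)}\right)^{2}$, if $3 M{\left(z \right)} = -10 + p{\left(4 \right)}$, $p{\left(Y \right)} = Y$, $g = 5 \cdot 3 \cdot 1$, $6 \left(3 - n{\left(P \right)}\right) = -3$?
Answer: $\frac{9}{4} \approx 2.25$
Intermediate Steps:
$n{\left(P \right)} = \frac{7}{2}$ ($n{\left(P \right)} = 3 - - \frac{1}{2} = 3 + \frac{1}{2} = \frac{7}{2}$)
$g = 15$ ($g = 15 \cdot 1 = 15$)
$N{\left(Q \right)} = Q + \frac{5}{4 - Q}$ ($N{\left(Q \right)} = \frac{5}{4 - Q} + Q 1 = \frac{5}{4 - Q} + Q = Q + \frac{5}{4 - Q}$)
$M{\left(z \right)} = -2$ ($M{\left(z \right)} = \frac{-10 + 4}{3} = \frac{1}{3} \left(-6\right) = -2$)
$\left(n{\left(-16 \right)} + M{\left(N{\left(g \right)} \right)}\right)^{2} = \left(\frac{7}{2} - 2\right)^{2} = \left(\frac{3}{2}\right)^{2} = \frac{9}{4}$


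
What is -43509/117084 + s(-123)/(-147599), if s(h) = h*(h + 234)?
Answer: -1607779013/5760493772 ≈ -0.27910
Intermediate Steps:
s(h) = h*(234 + h)
-43509/117084 + s(-123)/(-147599) = -43509/117084 - 123*(234 - 123)/(-147599) = -43509*1/117084 - 123*111*(-1/147599) = -14503/39028 - 13653*(-1/147599) = -14503/39028 + 13653/147599 = -1607779013/5760493772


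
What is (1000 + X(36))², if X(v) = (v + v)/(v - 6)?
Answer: 25120144/25 ≈ 1.0048e+6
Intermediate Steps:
X(v) = 2*v/(-6 + v) (X(v) = (2*v)/(-6 + v) = 2*v/(-6 + v))
(1000 + X(36))² = (1000 + 2*36/(-6 + 36))² = (1000 + 2*36/30)² = (1000 + 2*36*(1/30))² = (1000 + 12/5)² = (5012/5)² = 25120144/25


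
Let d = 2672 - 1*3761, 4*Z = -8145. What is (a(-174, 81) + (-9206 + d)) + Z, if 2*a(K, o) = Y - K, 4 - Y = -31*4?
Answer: -48721/4 ≈ -12180.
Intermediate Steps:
Z = -8145/4 (Z = (¼)*(-8145) = -8145/4 ≈ -2036.3)
d = -1089 (d = 2672 - 3761 = -1089)
Y = 128 (Y = 4 - (-31)*4 = 4 - 1*(-124) = 4 + 124 = 128)
a(K, o) = 64 - K/2 (a(K, o) = (128 - K)/2 = 64 - K/2)
(a(-174, 81) + (-9206 + d)) + Z = ((64 - ½*(-174)) + (-9206 - 1089)) - 8145/4 = ((64 + 87) - 10295) - 8145/4 = (151 - 10295) - 8145/4 = -10144 - 8145/4 = -48721/4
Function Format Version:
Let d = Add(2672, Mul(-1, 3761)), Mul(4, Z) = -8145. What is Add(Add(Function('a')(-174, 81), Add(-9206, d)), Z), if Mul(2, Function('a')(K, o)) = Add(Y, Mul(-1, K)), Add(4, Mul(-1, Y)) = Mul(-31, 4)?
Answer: Rational(-48721, 4) ≈ -12180.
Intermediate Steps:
Z = Rational(-8145, 4) (Z = Mul(Rational(1, 4), -8145) = Rational(-8145, 4) ≈ -2036.3)
d = -1089 (d = Add(2672, -3761) = -1089)
Y = 128 (Y = Add(4, Mul(-1, Mul(-31, 4))) = Add(4, Mul(-1, -124)) = Add(4, 124) = 128)
Function('a')(K, o) = Add(64, Mul(Rational(-1, 2), K)) (Function('a')(K, o) = Mul(Rational(1, 2), Add(128, Mul(-1, K))) = Add(64, Mul(Rational(-1, 2), K)))
Add(Add(Function('a')(-174, 81), Add(-9206, d)), Z) = Add(Add(Add(64, Mul(Rational(-1, 2), -174)), Add(-9206, -1089)), Rational(-8145, 4)) = Add(Add(Add(64, 87), -10295), Rational(-8145, 4)) = Add(Add(151, -10295), Rational(-8145, 4)) = Add(-10144, Rational(-8145, 4)) = Rational(-48721, 4)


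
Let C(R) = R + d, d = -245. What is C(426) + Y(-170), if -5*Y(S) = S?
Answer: 215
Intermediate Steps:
C(R) = -245 + R (C(R) = R - 245 = -245 + R)
Y(S) = -S/5
C(426) + Y(-170) = (-245 + 426) - ⅕*(-170) = 181 + 34 = 215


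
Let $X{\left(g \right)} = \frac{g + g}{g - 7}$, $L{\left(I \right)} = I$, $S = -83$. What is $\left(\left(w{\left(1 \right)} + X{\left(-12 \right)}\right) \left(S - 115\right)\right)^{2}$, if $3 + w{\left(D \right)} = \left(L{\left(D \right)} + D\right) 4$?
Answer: $\frac{555167844}{361} \approx 1.5379 \cdot 10^{6}$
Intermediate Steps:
$X{\left(g \right)} = \frac{2 g}{-7 + g}$
$w{\left(D \right)} = -3 + 8 D$ ($w{\left(D \right)} = -3 + \left(D + D\right) 4 = -3 + 2 D 4 = -3 + 8 D$)
$\left(\left(w{\left(1 \right)} + X{\left(-12 \right)}\right) \left(S - 115\right)\right)^{2} = \left(\left(\left(-3 + 8 \cdot 1\right) + 2 \left(-12\right) \frac{1}{-7 - 12}\right) \left(-83 - 115\right)\right)^{2} = \left(\left(\left(-3 + 8\right) + 2 \left(-12\right) \frac{1}{-19}\right) \left(-198\right)\right)^{2} = \left(\left(5 + 2 \left(-12\right) \left(- \frac{1}{19}\right)\right) \left(-198\right)\right)^{2} = \left(\left(5 + \frac{24}{19}\right) \left(-198\right)\right)^{2} = \left(\frac{119}{19} \left(-198\right)\right)^{2} = \left(- \frac{23562}{19}\right)^{2} = \frac{555167844}{361}$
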